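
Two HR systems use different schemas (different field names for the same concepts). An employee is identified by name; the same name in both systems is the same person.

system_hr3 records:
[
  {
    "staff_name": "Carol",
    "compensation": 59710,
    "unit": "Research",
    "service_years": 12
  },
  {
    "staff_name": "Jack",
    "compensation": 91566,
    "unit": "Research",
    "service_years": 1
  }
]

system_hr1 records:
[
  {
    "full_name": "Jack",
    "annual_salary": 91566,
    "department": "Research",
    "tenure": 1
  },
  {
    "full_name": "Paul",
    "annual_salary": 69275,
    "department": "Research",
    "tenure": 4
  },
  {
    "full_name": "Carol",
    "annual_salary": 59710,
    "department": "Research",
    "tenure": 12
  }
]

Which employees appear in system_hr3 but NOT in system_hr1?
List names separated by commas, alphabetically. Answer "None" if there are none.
None

Schema mapping: "staff_name" (system_hr3) = "full_name" (system_hr1) = employee name

Names in system_hr3: ['Carol', 'Jack']
Names in system_hr1: ['Carol', 'Jack', 'Paul']

In system_hr3 but not system_hr1: None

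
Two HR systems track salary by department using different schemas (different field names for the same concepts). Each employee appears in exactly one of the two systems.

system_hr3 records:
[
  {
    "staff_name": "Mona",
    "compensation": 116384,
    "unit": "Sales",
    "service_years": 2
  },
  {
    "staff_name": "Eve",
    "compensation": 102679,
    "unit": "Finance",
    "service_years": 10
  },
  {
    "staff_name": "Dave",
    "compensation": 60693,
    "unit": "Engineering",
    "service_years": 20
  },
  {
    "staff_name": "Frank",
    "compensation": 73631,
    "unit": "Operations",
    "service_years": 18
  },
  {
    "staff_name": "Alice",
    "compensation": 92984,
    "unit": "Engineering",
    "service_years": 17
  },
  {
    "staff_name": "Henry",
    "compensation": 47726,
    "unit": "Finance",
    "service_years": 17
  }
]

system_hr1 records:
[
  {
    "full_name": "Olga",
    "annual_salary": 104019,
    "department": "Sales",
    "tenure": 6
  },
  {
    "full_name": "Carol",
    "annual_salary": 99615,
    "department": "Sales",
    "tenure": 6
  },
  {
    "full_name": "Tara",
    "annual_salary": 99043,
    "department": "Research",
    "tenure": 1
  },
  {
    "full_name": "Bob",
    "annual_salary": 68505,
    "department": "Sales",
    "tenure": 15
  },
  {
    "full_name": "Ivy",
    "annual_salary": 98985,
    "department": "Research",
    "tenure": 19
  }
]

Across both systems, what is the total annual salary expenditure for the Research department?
198028

Schema mappings:
- "unit" (system_hr3) = "department" (system_hr1) = department
- "compensation" (system_hr3) = "annual_salary" (system_hr1) = salary

Research salaries from system_hr3: 0
Research salaries from system_hr1: 198028

Total: 0 + 198028 = 198028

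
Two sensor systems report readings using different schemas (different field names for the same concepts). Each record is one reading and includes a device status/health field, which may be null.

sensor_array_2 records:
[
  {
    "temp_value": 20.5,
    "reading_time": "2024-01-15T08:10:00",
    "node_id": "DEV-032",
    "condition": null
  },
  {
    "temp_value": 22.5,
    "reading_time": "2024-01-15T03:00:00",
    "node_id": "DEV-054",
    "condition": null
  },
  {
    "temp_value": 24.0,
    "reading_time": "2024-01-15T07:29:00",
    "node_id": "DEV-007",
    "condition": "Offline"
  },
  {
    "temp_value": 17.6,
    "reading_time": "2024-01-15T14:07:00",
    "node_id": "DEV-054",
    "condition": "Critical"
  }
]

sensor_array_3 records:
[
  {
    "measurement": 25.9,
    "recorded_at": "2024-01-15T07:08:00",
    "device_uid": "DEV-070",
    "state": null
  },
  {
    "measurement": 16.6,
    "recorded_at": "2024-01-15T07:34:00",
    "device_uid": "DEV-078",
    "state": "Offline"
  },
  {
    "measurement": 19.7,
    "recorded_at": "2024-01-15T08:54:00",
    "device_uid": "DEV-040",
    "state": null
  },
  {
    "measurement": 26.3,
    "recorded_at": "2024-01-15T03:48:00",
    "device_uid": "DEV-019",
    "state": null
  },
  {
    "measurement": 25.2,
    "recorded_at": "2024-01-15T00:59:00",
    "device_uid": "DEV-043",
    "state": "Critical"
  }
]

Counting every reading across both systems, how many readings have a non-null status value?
4

Schema mapping: "condition" (sensor_array_2) = "state" (sensor_array_3) = status

Non-null in sensor_array_2: 2
Non-null in sensor_array_3: 2

Total non-null: 2 + 2 = 4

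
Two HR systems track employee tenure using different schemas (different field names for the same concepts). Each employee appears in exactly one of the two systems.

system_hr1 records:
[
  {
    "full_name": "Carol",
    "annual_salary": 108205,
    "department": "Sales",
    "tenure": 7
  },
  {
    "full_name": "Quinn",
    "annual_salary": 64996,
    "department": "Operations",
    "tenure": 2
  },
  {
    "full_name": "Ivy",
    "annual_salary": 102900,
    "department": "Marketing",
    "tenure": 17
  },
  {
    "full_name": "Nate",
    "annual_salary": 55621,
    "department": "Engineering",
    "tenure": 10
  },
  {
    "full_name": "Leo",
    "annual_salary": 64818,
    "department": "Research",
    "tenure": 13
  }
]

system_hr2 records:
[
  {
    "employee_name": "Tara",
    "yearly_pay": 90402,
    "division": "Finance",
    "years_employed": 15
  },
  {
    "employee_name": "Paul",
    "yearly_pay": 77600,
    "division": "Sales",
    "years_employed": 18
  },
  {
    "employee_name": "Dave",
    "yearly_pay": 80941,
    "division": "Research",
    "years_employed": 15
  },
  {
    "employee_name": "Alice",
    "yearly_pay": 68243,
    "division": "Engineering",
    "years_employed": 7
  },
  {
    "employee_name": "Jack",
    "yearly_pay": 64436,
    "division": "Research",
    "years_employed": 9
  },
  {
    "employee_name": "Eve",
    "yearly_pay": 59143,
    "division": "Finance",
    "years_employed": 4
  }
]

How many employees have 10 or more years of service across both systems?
6

Reconcile schemas: "tenure" (system_hr1) = "years_employed" (system_hr2) = years of service

From system_hr1: 3 employees with >= 10 years
From system_hr2: 3 employees with >= 10 years

Total: 3 + 3 = 6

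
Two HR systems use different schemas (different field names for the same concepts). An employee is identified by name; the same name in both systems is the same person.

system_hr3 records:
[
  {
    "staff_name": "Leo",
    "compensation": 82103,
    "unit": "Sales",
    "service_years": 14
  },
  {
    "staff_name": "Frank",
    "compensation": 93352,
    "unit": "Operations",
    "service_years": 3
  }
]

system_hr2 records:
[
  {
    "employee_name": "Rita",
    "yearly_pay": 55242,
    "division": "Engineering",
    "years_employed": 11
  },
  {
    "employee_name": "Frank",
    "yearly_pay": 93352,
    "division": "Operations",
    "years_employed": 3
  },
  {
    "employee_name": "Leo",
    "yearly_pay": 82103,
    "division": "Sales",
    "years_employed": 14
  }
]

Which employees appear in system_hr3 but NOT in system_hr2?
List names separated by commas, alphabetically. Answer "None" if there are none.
None

Schema mapping: "staff_name" (system_hr3) = "employee_name" (system_hr2) = employee name

Names in system_hr3: ['Frank', 'Leo']
Names in system_hr2: ['Frank', 'Leo', 'Rita']

In system_hr3 but not system_hr2: None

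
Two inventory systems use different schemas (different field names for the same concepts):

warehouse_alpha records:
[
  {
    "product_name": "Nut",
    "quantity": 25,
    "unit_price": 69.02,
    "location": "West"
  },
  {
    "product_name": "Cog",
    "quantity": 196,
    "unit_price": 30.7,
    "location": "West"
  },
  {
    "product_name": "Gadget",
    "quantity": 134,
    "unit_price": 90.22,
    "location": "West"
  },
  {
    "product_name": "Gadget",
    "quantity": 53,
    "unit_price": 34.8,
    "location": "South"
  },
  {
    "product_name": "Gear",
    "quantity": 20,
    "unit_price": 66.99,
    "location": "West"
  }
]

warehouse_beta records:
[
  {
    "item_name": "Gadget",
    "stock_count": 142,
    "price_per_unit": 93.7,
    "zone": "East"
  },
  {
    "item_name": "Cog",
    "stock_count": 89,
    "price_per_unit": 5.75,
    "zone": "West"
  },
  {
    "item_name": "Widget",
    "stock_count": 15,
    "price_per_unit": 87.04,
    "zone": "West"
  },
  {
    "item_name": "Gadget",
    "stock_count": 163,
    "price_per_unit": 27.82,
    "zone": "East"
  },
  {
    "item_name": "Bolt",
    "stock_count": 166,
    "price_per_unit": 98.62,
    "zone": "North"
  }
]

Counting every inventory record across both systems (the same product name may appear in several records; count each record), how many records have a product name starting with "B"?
1

Schema mapping: "product_name" (warehouse_alpha) = "item_name" (warehouse_beta) = product name

Records with product name starting with "B" in warehouse_alpha: 0
Records with product name starting with "B" in warehouse_beta: 1

Total: 0 + 1 = 1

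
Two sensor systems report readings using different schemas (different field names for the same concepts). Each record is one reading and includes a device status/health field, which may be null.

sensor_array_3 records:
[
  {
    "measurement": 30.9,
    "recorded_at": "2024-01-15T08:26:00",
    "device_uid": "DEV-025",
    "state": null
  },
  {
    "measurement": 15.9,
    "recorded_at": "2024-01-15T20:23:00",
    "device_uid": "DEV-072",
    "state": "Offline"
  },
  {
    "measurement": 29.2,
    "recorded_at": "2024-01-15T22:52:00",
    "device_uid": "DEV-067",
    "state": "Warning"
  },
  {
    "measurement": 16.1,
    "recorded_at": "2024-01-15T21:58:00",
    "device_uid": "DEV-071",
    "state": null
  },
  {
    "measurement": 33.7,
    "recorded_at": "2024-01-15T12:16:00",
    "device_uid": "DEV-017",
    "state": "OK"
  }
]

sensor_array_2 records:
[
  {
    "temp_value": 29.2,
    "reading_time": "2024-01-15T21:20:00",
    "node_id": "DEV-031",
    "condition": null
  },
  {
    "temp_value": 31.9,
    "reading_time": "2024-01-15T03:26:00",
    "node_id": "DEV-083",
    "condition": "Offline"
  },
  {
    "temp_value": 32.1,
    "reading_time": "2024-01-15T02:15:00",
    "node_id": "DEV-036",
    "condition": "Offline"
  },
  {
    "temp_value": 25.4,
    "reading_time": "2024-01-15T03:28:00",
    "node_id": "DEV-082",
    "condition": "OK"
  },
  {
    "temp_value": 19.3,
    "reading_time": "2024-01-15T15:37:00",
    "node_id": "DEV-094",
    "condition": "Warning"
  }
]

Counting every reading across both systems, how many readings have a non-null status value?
7

Schema mapping: "state" (sensor_array_3) = "condition" (sensor_array_2) = status

Non-null in sensor_array_3: 3
Non-null in sensor_array_2: 4

Total non-null: 3 + 4 = 7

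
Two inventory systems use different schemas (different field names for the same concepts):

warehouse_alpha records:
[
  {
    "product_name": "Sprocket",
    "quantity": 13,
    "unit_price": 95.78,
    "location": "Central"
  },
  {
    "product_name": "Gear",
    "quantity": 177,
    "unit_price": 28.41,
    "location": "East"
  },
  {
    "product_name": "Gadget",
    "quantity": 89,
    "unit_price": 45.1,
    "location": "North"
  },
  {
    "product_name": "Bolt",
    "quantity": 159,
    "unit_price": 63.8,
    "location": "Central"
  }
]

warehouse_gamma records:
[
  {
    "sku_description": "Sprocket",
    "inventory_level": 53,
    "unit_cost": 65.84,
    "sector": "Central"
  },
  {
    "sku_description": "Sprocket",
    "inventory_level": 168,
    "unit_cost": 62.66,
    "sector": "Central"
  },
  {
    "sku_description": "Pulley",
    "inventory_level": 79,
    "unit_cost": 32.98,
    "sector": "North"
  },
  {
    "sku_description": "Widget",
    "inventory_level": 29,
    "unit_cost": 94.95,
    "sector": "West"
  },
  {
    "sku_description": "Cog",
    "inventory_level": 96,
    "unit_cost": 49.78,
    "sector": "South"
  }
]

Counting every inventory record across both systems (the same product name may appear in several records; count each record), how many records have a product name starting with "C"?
1

Schema mapping: "product_name" (warehouse_alpha) = "sku_description" (warehouse_gamma) = product name

Records with product name starting with "C" in warehouse_alpha: 0
Records with product name starting with "C" in warehouse_gamma: 1

Total: 0 + 1 = 1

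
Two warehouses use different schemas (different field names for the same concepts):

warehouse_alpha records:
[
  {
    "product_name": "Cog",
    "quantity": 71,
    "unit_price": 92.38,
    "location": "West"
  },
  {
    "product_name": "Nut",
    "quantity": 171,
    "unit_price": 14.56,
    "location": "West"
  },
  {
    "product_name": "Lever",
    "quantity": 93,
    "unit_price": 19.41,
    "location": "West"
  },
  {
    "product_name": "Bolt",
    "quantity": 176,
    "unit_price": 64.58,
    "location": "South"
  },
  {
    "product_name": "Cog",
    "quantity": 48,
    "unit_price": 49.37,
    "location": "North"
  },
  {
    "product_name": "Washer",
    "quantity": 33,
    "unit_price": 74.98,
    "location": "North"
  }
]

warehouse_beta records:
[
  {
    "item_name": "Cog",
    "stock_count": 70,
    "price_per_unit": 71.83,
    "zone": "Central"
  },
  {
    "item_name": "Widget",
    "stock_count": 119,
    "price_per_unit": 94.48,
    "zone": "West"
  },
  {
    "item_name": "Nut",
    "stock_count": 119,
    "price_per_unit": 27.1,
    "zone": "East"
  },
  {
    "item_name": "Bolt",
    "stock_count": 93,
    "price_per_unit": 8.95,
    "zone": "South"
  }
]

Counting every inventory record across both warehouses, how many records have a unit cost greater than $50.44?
5

Schema mapping: "unit_price" (warehouse_alpha) = "price_per_unit" (warehouse_beta) = unit cost

Records > $50.44 in warehouse_alpha: 3
Records > $50.44 in warehouse_beta: 2

Total count: 3 + 2 = 5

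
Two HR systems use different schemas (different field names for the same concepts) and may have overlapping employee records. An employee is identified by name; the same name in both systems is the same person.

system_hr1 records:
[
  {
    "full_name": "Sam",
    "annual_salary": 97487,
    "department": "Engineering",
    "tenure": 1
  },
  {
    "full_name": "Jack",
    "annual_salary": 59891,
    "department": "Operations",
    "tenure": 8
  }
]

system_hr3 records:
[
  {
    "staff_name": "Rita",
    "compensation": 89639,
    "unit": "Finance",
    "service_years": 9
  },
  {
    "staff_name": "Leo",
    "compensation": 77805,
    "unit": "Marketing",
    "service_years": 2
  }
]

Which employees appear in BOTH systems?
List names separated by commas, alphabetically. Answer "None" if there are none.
None

Schema mapping: "full_name" (system_hr1) = "staff_name" (system_hr3) = employee name

Names in system_hr1: ['Jack', 'Sam']
Names in system_hr3: ['Leo', 'Rita']

Intersection: None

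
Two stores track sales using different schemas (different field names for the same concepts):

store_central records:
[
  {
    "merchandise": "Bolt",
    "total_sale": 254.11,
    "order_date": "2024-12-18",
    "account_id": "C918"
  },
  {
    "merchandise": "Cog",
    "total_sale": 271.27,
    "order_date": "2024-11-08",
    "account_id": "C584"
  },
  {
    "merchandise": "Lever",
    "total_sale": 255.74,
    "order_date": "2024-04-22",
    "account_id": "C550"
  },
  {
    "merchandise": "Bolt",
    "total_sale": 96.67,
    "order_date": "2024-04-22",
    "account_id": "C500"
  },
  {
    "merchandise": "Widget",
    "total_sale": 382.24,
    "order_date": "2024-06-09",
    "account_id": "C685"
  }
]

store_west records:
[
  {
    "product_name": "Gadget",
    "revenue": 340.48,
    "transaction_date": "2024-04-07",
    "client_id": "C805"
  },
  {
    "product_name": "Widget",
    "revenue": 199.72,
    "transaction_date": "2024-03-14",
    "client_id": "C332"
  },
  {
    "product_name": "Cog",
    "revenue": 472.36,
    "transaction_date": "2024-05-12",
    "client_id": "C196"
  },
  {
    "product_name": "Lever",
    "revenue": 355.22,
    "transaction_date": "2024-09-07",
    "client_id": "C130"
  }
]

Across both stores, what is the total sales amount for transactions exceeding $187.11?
2531.14

Schema mapping: "total_sale" (store_central) = "revenue" (store_west) = sale amount

Sum of sales > $187.11 in store_central: 1163.36
Sum of sales > $187.11 in store_west: 1367.78

Total: 1163.36 + 1367.78 = 2531.14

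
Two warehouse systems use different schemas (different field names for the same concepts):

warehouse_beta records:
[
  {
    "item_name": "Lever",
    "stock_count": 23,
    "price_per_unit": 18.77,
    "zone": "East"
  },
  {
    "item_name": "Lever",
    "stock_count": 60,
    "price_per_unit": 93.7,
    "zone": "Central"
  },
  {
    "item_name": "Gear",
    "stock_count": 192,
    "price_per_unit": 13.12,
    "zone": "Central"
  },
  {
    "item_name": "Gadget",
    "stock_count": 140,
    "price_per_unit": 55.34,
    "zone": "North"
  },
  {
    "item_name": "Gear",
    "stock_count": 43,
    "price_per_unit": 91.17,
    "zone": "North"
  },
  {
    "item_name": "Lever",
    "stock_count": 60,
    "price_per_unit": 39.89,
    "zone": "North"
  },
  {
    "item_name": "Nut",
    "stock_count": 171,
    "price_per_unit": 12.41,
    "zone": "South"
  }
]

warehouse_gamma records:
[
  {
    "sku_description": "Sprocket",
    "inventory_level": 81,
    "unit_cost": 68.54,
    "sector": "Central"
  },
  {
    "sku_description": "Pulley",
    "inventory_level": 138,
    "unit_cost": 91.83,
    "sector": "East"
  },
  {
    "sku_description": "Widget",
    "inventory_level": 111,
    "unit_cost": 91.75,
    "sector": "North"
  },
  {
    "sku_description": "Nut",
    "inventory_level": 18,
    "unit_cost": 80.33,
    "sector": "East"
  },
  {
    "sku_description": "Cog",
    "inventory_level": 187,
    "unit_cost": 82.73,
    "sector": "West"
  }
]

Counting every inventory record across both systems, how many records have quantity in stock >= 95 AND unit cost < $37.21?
2

Schema mappings:
- "stock_count" (warehouse_beta) = "inventory_level" (warehouse_gamma) = quantity
- "price_per_unit" (warehouse_beta) = "unit_cost" (warehouse_gamma) = unit cost

Records meeting both conditions in warehouse_beta: 2
Records meeting both conditions in warehouse_gamma: 0

Total: 2 + 0 = 2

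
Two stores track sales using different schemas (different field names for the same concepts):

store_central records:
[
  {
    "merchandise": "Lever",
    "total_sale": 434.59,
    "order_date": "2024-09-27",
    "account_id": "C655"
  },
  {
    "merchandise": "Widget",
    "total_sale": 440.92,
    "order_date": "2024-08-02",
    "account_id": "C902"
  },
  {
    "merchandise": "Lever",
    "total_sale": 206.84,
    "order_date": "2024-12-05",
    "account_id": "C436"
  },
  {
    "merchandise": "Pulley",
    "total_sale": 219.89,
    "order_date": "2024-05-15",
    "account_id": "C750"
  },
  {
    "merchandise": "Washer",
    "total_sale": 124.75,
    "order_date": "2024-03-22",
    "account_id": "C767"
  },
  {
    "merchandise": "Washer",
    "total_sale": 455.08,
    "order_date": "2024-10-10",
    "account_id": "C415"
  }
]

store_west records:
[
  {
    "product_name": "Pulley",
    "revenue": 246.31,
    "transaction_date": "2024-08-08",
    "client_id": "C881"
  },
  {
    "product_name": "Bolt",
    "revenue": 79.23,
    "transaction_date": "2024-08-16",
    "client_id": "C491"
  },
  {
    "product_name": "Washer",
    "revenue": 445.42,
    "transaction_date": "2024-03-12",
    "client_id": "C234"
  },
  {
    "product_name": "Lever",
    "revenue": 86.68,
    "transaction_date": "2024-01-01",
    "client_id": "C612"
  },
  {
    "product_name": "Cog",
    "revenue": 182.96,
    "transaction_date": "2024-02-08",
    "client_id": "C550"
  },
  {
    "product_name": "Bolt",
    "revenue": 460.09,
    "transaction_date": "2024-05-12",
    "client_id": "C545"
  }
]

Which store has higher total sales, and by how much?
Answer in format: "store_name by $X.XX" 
store_central by $381.38

Schema mapping: "total_sale" (store_central) = "revenue" (store_west) = sale amount

Total for store_central: 1882.07
Total for store_west: 1500.69

Difference: |1882.07 - 1500.69| = 381.38
store_central has higher sales by $381.38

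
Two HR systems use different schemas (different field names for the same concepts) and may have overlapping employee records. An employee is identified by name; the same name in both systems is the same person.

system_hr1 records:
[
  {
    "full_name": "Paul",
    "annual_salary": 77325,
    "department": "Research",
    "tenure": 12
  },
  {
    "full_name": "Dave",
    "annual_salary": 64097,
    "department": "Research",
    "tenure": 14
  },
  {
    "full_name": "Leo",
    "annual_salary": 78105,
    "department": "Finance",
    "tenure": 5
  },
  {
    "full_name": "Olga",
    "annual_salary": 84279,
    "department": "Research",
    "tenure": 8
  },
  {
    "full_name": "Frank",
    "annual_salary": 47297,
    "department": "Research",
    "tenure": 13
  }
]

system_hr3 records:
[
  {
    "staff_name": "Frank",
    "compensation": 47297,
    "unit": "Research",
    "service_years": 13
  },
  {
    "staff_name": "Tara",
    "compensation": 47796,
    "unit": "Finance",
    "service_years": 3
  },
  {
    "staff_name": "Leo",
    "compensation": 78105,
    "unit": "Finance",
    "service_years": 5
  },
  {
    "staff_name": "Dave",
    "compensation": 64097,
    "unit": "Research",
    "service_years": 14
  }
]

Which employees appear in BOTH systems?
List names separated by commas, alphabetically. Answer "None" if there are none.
Dave, Frank, Leo

Schema mapping: "full_name" (system_hr1) = "staff_name" (system_hr3) = employee name

Names in system_hr1: ['Dave', 'Frank', 'Leo', 'Olga', 'Paul']
Names in system_hr3: ['Dave', 'Frank', 'Leo', 'Tara']

Intersection: ['Dave', 'Frank', 'Leo']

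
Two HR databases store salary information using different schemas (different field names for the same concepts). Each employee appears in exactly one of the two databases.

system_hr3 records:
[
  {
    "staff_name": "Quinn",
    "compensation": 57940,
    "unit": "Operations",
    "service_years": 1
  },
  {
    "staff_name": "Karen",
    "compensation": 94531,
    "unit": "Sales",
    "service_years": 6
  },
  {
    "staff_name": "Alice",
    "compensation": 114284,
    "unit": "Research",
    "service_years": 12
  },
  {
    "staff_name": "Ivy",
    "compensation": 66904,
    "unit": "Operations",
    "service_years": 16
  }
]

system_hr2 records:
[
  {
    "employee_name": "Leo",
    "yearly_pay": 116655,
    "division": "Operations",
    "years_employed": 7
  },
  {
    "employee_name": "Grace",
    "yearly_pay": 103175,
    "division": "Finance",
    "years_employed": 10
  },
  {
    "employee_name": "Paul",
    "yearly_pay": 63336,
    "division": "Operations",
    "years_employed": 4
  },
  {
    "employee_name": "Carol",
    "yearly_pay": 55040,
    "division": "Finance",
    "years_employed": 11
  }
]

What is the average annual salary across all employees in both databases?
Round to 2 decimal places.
83983.13

Schema mapping: "compensation" (system_hr3) = "yearly_pay" (system_hr2) = annual salary

All salaries: [57940, 94531, 114284, 66904, 116655, 103175, 63336, 55040]
Sum: 671865
Count: 8
Average: 671865 / 8 = 83983.13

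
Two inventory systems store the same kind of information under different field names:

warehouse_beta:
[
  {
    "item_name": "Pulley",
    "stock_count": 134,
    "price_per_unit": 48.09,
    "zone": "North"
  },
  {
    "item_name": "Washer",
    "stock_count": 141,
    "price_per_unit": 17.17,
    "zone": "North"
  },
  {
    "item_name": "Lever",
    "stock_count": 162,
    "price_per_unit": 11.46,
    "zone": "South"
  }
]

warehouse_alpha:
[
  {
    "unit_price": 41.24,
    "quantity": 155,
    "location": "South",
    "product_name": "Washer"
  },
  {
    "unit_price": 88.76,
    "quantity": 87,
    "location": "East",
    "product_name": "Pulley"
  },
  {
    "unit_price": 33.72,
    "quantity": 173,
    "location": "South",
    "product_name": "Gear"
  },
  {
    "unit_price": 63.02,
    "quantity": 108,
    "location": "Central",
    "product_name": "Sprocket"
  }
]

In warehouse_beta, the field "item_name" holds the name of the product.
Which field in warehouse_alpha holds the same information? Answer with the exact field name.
product_name

In warehouse_beta, "item_name" holds the name of the product.
The fields in warehouse_alpha are: "unit_price", "quantity", "location", "product_name".
"product_name" is the match: the name refers to the same concept and its values are product-name strings (e.g. 'Gear', 'Pulley').
The other fields ("unit_price", "quantity", "location") hold different kinds of data.

So "item_name" in warehouse_beta corresponds to "product_name" in warehouse_alpha.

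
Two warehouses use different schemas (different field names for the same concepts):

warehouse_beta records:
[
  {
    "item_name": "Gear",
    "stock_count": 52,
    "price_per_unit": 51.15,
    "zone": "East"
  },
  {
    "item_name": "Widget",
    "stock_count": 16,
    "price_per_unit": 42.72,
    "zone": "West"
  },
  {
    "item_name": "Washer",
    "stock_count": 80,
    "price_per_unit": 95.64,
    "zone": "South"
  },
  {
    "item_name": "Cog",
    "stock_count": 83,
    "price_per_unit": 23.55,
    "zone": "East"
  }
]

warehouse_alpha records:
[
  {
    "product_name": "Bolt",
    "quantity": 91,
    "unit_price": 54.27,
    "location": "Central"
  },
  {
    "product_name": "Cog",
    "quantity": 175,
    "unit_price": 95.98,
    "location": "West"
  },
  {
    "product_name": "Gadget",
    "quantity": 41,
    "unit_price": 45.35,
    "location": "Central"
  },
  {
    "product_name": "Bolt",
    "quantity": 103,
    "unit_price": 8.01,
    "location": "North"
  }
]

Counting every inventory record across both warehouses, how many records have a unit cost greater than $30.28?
6

Schema mapping: "price_per_unit" (warehouse_beta) = "unit_price" (warehouse_alpha) = unit cost

Records > $30.28 in warehouse_beta: 3
Records > $30.28 in warehouse_alpha: 3

Total count: 3 + 3 = 6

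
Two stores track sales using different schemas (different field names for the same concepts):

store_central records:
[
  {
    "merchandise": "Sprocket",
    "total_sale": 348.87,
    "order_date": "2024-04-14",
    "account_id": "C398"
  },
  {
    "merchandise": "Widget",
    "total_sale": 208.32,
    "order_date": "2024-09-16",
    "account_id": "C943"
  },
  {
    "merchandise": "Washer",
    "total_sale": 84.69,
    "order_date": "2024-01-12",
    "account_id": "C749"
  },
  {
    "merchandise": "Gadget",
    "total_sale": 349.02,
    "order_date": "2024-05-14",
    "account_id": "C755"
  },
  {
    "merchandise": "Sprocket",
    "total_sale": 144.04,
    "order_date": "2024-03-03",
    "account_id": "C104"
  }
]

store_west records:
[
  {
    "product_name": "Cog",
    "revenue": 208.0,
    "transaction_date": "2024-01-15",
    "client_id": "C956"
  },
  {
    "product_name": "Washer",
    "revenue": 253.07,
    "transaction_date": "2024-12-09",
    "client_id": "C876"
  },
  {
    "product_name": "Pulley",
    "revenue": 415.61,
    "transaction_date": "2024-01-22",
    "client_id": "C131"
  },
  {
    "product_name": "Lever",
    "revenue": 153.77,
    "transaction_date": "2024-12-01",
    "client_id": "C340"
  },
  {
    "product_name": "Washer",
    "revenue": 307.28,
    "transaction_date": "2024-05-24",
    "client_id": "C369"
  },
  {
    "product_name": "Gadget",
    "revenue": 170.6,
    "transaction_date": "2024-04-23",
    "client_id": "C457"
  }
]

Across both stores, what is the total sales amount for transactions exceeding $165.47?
2260.77

Schema mapping: "total_sale" (store_central) = "revenue" (store_west) = sale amount

Sum of sales > $165.47 in store_central: 906.21
Sum of sales > $165.47 in store_west: 1354.56

Total: 906.21 + 1354.56 = 2260.77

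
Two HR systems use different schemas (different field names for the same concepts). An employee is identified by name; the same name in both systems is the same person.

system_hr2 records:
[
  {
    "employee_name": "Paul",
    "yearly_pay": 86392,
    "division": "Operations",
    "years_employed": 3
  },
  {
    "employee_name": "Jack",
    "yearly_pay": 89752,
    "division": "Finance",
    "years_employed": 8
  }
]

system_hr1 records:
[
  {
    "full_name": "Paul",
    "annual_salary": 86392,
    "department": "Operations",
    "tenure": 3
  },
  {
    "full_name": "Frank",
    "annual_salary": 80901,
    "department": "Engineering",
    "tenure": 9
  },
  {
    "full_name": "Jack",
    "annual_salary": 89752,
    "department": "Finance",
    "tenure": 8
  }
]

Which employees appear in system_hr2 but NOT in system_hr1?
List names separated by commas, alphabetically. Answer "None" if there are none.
None

Schema mapping: "employee_name" (system_hr2) = "full_name" (system_hr1) = employee name

Names in system_hr2: ['Jack', 'Paul']
Names in system_hr1: ['Frank', 'Jack', 'Paul']

In system_hr2 but not system_hr1: None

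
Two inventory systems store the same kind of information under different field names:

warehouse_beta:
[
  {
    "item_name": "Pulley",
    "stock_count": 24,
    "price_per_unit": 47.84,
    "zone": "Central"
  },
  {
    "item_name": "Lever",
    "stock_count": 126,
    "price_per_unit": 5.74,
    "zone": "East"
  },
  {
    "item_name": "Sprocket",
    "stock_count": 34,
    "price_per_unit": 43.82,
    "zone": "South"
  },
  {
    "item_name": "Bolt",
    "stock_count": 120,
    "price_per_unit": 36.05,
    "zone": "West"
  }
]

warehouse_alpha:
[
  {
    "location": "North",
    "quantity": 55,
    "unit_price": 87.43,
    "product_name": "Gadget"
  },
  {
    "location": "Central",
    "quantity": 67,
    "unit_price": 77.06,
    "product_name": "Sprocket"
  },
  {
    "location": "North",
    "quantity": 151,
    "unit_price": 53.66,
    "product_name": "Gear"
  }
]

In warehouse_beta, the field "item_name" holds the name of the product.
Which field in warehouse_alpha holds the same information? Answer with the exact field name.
product_name

In warehouse_beta, "item_name" holds the name of the product.
The fields in warehouse_alpha are: "location", "quantity", "unit_price", "product_name".
"product_name" is the match: the name refers to the same concept and its values are product-name strings (e.g. 'Gadget', 'Gear').
The other fields ("location", "quantity", "unit_price") hold different kinds of data.

So "item_name" in warehouse_beta corresponds to "product_name" in warehouse_alpha.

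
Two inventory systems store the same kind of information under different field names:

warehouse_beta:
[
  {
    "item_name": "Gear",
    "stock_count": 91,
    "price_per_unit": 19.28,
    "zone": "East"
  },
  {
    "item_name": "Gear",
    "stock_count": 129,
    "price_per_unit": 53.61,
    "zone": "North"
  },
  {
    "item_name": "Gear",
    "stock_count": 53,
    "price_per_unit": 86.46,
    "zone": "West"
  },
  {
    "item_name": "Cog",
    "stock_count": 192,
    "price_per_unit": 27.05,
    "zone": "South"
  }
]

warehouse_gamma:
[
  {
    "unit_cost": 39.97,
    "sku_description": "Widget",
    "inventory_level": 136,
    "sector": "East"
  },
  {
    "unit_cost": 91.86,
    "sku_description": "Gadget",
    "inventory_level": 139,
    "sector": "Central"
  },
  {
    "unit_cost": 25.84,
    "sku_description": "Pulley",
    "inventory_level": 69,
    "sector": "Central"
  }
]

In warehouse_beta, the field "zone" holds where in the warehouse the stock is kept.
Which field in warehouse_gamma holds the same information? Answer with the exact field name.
sector

In warehouse_beta, "zone" holds where in the warehouse the stock is kept.
The fields in warehouse_gamma are: "unit_cost", "sku_description", "inventory_level", "sector".
"sector" is the match: the name refers to the same concept and its values are area labels (e.g. 'Central', 'East').
The other fields ("unit_cost", "sku_description", "inventory_level") hold different kinds of data.

So "zone" in warehouse_beta corresponds to "sector" in warehouse_gamma.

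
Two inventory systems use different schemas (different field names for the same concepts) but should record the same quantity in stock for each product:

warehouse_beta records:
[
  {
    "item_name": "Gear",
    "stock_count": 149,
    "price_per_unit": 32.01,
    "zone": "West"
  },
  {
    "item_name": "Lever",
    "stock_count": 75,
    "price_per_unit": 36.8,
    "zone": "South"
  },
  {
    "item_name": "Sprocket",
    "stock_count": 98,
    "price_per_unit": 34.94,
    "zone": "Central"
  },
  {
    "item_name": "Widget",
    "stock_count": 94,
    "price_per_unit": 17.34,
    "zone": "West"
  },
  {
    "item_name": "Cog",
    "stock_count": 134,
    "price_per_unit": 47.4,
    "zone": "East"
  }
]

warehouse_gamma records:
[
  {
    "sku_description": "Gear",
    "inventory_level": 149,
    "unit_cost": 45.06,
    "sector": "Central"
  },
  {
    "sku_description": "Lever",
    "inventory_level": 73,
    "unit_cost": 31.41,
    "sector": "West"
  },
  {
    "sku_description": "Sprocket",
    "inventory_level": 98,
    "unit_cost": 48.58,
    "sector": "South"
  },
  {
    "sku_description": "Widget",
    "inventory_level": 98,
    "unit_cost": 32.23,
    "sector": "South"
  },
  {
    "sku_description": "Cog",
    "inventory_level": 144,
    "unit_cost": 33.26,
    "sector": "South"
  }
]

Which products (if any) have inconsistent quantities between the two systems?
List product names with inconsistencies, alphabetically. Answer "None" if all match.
Cog, Lever, Widget

Schema mappings:
- "item_name" (warehouse_beta) = "sku_description" (warehouse_gamma) = product name
- "stock_count" (warehouse_beta) = "inventory_level" (warehouse_gamma) = quantity

Comparison:
  Gear: 149 vs 149 - MATCH
  Lever: 75 vs 73 - MISMATCH
  Sprocket: 98 vs 98 - MATCH
  Widget: 94 vs 98 - MISMATCH
  Cog: 134 vs 144 - MISMATCH

Products with inconsistencies: Cog, Lever, Widget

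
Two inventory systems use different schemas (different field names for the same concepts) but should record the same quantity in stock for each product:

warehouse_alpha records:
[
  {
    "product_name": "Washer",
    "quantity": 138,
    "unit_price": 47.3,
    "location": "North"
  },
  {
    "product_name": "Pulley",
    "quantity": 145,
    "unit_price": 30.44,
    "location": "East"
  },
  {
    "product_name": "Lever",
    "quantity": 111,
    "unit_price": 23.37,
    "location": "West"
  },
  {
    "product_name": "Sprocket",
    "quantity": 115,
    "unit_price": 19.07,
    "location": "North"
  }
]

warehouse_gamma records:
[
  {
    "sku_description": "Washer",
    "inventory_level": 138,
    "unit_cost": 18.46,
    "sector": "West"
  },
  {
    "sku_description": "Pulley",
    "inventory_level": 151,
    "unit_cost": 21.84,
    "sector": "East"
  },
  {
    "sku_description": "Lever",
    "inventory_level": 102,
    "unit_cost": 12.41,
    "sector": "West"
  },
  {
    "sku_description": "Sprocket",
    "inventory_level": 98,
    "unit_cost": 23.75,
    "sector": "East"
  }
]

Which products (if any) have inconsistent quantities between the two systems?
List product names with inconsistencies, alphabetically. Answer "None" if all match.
Lever, Pulley, Sprocket

Schema mappings:
- "product_name" (warehouse_alpha) = "sku_description" (warehouse_gamma) = product name
- "quantity" (warehouse_alpha) = "inventory_level" (warehouse_gamma) = quantity

Comparison:
  Washer: 138 vs 138 - MATCH
  Pulley: 145 vs 151 - MISMATCH
  Lever: 111 vs 102 - MISMATCH
  Sprocket: 115 vs 98 - MISMATCH

Products with inconsistencies: Lever, Pulley, Sprocket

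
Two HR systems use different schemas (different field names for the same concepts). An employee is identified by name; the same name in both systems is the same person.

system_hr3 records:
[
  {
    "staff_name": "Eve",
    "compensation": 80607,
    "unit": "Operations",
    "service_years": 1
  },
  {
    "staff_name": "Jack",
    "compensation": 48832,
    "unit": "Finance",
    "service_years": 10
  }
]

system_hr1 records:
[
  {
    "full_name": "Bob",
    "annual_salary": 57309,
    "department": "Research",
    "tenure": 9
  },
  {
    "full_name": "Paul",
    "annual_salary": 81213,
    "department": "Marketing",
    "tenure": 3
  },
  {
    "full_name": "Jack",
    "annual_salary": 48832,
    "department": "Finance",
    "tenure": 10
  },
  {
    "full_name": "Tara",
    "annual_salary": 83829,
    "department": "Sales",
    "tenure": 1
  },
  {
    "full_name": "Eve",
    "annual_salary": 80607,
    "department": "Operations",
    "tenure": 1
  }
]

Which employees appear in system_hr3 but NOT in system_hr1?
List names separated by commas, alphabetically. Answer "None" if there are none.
None

Schema mapping: "staff_name" (system_hr3) = "full_name" (system_hr1) = employee name

Names in system_hr3: ['Eve', 'Jack']
Names in system_hr1: ['Bob', 'Eve', 'Jack', 'Paul', 'Tara']

In system_hr3 but not system_hr1: None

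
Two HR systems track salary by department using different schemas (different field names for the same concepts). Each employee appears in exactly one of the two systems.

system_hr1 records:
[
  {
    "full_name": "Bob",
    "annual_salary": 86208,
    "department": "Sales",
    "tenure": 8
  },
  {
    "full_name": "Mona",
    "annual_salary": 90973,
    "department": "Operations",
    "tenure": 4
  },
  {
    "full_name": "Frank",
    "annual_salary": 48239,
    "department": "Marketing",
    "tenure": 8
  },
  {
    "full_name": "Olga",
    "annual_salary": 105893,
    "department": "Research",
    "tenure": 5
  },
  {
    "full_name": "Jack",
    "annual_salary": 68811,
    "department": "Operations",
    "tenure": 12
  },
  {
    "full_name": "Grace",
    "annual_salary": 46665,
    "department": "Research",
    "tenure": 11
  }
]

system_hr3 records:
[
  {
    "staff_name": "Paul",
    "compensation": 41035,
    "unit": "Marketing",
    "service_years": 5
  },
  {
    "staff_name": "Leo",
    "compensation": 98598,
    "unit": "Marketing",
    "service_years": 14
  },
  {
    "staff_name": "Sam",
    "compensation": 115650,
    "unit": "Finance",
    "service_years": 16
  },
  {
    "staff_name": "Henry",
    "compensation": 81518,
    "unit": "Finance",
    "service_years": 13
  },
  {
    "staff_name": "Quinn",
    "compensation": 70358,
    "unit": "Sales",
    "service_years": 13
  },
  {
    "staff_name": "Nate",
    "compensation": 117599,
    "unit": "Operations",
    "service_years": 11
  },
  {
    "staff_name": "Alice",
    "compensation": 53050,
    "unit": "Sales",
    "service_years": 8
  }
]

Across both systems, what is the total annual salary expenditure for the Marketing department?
187872

Schema mappings:
- "department" (system_hr1) = "unit" (system_hr3) = department
- "annual_salary" (system_hr1) = "compensation" (system_hr3) = salary

Marketing salaries from system_hr1: 48239
Marketing salaries from system_hr3: 139633

Total: 48239 + 139633 = 187872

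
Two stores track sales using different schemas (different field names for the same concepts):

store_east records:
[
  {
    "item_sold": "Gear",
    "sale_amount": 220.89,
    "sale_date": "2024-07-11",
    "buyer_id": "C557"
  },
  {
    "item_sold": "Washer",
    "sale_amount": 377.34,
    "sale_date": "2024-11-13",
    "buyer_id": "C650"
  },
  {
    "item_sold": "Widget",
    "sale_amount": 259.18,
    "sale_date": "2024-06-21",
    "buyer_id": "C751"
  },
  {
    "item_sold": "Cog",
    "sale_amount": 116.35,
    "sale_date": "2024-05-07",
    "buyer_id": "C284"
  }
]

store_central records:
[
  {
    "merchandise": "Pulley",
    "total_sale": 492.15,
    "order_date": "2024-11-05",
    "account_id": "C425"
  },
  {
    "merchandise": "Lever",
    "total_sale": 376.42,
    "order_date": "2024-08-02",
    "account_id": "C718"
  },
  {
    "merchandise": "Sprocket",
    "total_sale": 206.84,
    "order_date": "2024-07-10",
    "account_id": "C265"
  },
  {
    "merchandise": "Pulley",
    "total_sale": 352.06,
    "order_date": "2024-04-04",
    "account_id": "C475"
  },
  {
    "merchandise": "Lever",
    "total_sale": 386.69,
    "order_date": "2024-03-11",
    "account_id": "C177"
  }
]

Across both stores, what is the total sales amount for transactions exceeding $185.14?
2671.57

Schema mapping: "sale_amount" (store_east) = "total_sale" (store_central) = sale amount

Sum of sales > $185.14 in store_east: 857.41
Sum of sales > $185.14 in store_central: 1814.16

Total: 857.41 + 1814.16 = 2671.57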